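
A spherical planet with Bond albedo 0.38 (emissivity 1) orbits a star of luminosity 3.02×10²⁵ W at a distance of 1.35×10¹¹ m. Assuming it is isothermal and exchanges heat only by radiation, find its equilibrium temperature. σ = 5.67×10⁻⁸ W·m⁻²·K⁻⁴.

T ≈ 138 K

First find the stellar flux at distance d: S = L/(4πd²) = 3.02×10²⁵/(4π·(1.35×10¹¹)²) = 131.9 W/m².
For an isothermal sphere, absorbed (1−a)S·πr² = emitted σ·4πr²·T⁴, so T⁴ = (1−a)S/(4σ).
T⁴ = 0.620·131.9/(4·5.67×10⁻⁸) = 3.605×10⁸ K⁴.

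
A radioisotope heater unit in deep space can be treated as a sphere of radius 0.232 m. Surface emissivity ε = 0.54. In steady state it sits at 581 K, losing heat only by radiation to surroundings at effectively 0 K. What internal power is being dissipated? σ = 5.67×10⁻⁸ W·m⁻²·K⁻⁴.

Steady state: P = εσA T⁴.
A = 4πr² = 0.6764 m²; T⁴ = (581)⁴ = 1.139×10¹¹ K⁴.
P = 0.54 × 5.67×10⁻⁸ × 0.6764 × 1.139×10¹¹.

P ≈ 2360 W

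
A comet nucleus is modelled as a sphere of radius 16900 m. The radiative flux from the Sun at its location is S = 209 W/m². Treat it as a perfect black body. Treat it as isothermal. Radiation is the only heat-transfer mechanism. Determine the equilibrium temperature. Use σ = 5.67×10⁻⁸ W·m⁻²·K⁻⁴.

At equilibrium, absorbed power = emitted power.
Absorbing cross-section = πr² = 8.973×10⁸ m²; emitting surface = 4πr² = 3.589×10⁹ m² (ratio 4).
S·A_cross = εσ·A_surf·T⁴  ⇒  T⁴ = S/(4σ).
T⁴ = 1.00·209/(4·5.67×10⁻⁸) = 9.215×10⁸ K⁴.
T = (9.215×10⁸)^(1/4).

T ≈ 174 K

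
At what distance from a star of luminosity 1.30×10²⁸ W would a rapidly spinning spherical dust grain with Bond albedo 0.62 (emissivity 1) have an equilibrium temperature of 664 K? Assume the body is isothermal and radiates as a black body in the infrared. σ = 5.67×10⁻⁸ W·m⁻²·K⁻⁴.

For an isothermal black-emitting sphere, (1−a)S·πr² = σ·4πr²·T⁴ ⇒ S = 4σT⁴/(1−a).
S = 4·5.67×10⁻⁸·(664)⁴/0.380 = 1.160×10⁵ W/m².
Flux falls as S = L/(4πd²), so d = √(L/(4πS)) = √(1.30×10²⁸/(4π·1.160×10⁵)).

d ≈ 9.44×10¹⁰ m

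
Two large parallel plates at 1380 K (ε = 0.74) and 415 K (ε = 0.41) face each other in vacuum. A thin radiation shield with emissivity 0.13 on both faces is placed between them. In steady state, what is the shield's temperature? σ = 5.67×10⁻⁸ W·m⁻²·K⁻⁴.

T_s ≈ 1180 K

In steady state the net flux on the hot side equals that on the cold side.
σ(T₁⁴−T_s⁴)/D₁ = σ(T_s⁴−T₂⁴)/D₂, with D₁ = 1/ε₁+1/ε_s−1 = 8.044, D₂ = 1/ε_s+1/ε₂−1 = 9.131.
Solve for T_s⁴: T_s⁴ = (D₂·T₁⁴ + D₁·T₂⁴)/(D₁+D₂) = 1.942×10¹² K⁴.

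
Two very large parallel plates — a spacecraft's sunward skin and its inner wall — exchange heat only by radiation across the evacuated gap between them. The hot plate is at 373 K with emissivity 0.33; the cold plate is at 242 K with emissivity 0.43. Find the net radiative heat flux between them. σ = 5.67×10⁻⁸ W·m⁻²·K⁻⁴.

For two infinite grey parallel plates, q = σ(T₁⁴ − T₂⁴)/(1/ε₁ + 1/ε₂ − 1).
T₁⁴ − T₂⁴ = 1.936×10¹⁰ − 3.430×10⁹ = 1.593×10¹⁰ K⁴.
1/ε₁ + 1/ε₂ − 1 = 3.030 + 2.326 − 1 = 4.356.
q = 5.67×10⁻⁸ × 1.593×10¹⁰ / 4.356.

q ≈ 207 W/m²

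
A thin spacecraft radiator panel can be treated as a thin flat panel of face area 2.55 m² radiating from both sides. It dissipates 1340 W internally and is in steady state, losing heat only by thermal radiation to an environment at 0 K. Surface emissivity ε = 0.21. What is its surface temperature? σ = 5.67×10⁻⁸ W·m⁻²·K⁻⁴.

T ≈ 385 K

Steady state: internal power = radiated power, P = εσA T⁴.
Radiating area A = 2·2.55 = 5.100 m².
T⁴ = P/(εσA) = 1340/(0.21·5.67×10⁻⁸·5.100) = 2.207×10¹⁰ K⁴.
T = (2.207×10¹⁰)^(1/4).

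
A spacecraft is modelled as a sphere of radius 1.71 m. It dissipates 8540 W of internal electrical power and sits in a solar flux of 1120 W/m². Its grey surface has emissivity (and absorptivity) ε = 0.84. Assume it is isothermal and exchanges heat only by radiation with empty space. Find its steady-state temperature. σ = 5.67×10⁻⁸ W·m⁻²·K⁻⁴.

T ≈ 315 K

At steady state, absorbed solar power + internal power = radiated power.
Absorbed: α·S·A_cross = 0.84·1120·9.186 = 8643 W (cross-section πr²).
Total input = 8643 + 8540 = 17180 W.
Radiated: εσ·A_surf·T⁴ with A_surf = 4πr² = 36.75 m².
T⁴ = 17180/(0.84·5.67×10⁻⁸·36.75) = 9.818×10⁹ K⁴.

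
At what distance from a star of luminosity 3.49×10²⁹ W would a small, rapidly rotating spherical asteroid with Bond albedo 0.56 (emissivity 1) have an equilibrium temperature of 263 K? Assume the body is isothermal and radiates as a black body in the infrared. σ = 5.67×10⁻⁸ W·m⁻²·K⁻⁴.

d ≈ 3.36×10¹² m

For an isothermal black-emitting sphere, (1−a)S·πr² = σ·4πr²·T⁴ ⇒ S = 4σT⁴/(1−a).
S = 4·5.67×10⁻⁸·(263)⁴/0.440 = 2466 W/m².
Flux falls as S = L/(4πd²), so d = √(L/(4πS)) = √(3.49×10²⁹/(4π·2466)).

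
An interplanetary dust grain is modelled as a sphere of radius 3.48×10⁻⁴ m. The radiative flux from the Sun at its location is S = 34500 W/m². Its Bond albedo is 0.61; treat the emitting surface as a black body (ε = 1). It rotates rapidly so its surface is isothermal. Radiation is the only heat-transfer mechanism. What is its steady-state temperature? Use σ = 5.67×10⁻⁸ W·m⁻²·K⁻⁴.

At equilibrium, absorbed power = emitted power.
Absorbing cross-section = πr² = 3.805×10⁻⁷ m²; emitting surface = 4πr² = 1.522×10⁻⁶ m² (ratio 4).
(1−a)S·A_cross = εσ·A_surf·T⁴  ⇒  T⁴ = (1−a)S/(4σ).
T⁴ = 0.390·34500/(4·5.67×10⁻⁸) = 5.933×10¹⁰ K⁴.
T = (5.933×10¹⁰)^(1/4).

T ≈ 494 K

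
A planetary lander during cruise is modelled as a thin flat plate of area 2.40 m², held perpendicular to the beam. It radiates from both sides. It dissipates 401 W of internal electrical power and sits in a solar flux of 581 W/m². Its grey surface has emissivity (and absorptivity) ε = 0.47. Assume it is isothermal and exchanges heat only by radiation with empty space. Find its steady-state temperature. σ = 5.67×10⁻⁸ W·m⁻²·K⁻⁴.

At steady state, absorbed solar power + internal power = radiated power.
Absorbed: α·S·A_cross = 0.47·581·2.400 = 655.4 W (cross-section A).
Total input = 655.4 + 401 = 1056 W.
Radiated: εσ·A_surf·T⁴ with A_surf = 2A = 4.800 m².
T⁴ = 1056/(0.47·5.67×10⁻⁸·4.800) = 8.258×10⁹ K⁴.

T ≈ 301 K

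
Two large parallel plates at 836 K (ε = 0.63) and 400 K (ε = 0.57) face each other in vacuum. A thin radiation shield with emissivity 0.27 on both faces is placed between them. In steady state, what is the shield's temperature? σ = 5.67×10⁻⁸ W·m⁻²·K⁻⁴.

T_s ≈ 715 K

In steady state the net flux on the hot side equals that on the cold side.
σ(T₁⁴−T_s⁴)/D₁ = σ(T_s⁴−T₂⁴)/D₂, with D₁ = 1/ε₁+1/ε_s−1 = 4.291, D₂ = 1/ε_s+1/ε₂−1 = 4.458.
Solve for T_s⁴: T_s⁴ = (D₂·T₁⁴ + D₁·T₂⁴)/(D₁+D₂) = 2.614×10¹¹ K⁴.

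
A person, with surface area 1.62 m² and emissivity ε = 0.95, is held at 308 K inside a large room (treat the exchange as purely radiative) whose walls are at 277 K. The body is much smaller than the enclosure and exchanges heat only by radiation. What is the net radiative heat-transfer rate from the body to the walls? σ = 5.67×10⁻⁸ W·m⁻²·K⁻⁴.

P_net ≈ 272 W

For a small grey body in a large enclosure: P_net = εσA(T_body⁴ − T_wall⁴).
A = 1.62 m²; T_body⁴ − T_wall⁴ = 8.999×10⁹ − 5.887×10⁹ = 3.112×10⁹ K⁴.
|P_net| = 0.95·5.67×10⁻⁸·1.620·3.112×10⁹.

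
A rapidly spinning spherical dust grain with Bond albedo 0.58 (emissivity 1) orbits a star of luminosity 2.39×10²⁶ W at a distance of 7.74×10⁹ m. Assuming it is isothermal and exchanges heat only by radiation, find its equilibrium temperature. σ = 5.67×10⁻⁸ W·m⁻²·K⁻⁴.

T ≈ 876 K

First find the stellar flux at distance d: S = L/(4πd²) = 2.39×10²⁶/(4π·(7.74×10⁹)²) = 3.175×10⁵ W/m².
For an isothermal sphere, absorbed (1−a)S·πr² = emitted σ·4πr²·T⁴, so T⁴ = (1−a)S/(4σ).
T⁴ = 0.420·3.175×10⁵/(4·5.67×10⁻⁸) = 5.879×10¹¹ K⁴.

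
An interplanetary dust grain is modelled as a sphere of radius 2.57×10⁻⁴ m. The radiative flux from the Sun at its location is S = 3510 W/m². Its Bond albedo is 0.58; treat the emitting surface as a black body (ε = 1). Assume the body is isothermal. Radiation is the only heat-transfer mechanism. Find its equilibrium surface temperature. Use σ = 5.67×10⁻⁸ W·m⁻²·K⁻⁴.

At equilibrium, absorbed power = emitted power.
Absorbing cross-section = πr² = 2.075×10⁻⁷ m²; emitting surface = 4πr² = 8.300×10⁻⁷ m² (ratio 4).
(1−a)S·A_cross = εσ·A_surf·T⁴  ⇒  T⁴ = (1−a)S/(4σ).
T⁴ = 0.420·3510/(4·5.67×10⁻⁸) = 6.500×10⁹ K⁴.
T = (6.500×10⁹)^(1/4).

T ≈ 284 K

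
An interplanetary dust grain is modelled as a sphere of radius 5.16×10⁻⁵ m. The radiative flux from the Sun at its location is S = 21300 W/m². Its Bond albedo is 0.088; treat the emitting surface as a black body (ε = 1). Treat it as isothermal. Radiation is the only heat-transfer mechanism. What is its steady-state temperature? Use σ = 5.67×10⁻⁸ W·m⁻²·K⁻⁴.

At equilibrium, absorbed power = emitted power.
Absorbing cross-section = πr² = 8.365×10⁻⁹ m²; emitting surface = 4πr² = 3.346×10⁻⁸ m² (ratio 4).
(1−a)S·A_cross = εσ·A_surf·T⁴  ⇒  T⁴ = (1−a)S/(4σ).
T⁴ = 0.912·21300/(4·5.67×10⁻⁸) = 8.565×10¹⁰ K⁴.
T = (8.565×10¹⁰)^(1/4).

T ≈ 541 K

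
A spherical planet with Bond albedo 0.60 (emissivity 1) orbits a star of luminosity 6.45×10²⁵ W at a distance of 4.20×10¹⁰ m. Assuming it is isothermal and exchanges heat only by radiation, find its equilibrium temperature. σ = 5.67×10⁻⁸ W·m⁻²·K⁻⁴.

First find the stellar flux at distance d: S = L/(4πd²) = 6.45×10²⁵/(4π·(4.20×10¹⁰)²) = 2910 W/m².
For an isothermal sphere, absorbed (1−a)S·πr² = emitted σ·4πr²·T⁴, so T⁴ = (1−a)S/(4σ).
T⁴ = 0.400·2910/(4·5.67×10⁻⁸) = 5.132×10⁹ K⁴.

T ≈ 268 K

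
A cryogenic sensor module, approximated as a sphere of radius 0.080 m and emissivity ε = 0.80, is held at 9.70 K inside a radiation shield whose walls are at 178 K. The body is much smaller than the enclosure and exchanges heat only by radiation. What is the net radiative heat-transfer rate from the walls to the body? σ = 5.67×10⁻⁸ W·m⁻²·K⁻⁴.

P_net ≈ 3.66 W

For a small grey body in a large enclosure: P_net = εσA(T_body⁴ − T_wall⁴).
A = 4πr² = 0.08042 m²; T_body⁴ − T_wall⁴ = 8853 − 1.004×10⁹ = -1.004×10⁹ K⁴.
|P_net| = 0.80·5.67×10⁻⁸·0.08042·1.004×10⁹.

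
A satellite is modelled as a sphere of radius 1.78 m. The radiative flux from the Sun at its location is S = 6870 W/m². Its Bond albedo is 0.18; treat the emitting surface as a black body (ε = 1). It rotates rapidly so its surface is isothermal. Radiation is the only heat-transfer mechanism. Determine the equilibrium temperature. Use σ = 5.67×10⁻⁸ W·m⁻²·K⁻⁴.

At equilibrium, absorbed power = emitted power.
Absorbing cross-section = πr² = 9.954 m²; emitting surface = 4πr² = 39.82 m² (ratio 4).
(1−a)S·A_cross = εσ·A_surf·T⁴  ⇒  T⁴ = (1−a)S/(4σ).
T⁴ = 0.820·6870/(4·5.67×10⁻⁸) = 2.484×10¹⁰ K⁴.
T = (2.484×10¹⁰)^(1/4).

T ≈ 397 K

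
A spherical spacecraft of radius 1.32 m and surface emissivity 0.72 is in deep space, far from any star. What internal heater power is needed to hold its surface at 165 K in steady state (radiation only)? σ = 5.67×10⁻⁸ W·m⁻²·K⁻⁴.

P ≈ 663 W

P = εσ·4πr²·T⁴.
4πr² = 21.90 m²; T⁴ = 7.412×10⁸ K⁴.
P = 0.72·5.67×10⁻⁸·21.90·7.412×10⁸.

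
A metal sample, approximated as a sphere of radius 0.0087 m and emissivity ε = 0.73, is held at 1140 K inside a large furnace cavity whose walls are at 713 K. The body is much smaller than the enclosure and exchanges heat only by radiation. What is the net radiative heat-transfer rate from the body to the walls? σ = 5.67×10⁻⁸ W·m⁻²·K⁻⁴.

P_net ≈ 56.3 W

For a small grey body in a large enclosure: P_net = εσA(T_body⁴ − T_wall⁴).
A = 4πr² = 9.511×10⁻⁴ m²; T_body⁴ − T_wall⁴ = 1.689×10¹² − 2.584×10¹¹ = 1.431×10¹² K⁴.
|P_net| = 0.73·5.67×10⁻⁸·9.511×10⁻⁴·1.431×10¹².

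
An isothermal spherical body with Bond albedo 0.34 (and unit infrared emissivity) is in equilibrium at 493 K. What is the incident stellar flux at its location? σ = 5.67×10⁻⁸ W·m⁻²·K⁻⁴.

(1−a)S·πr² = σ·4πr²·T⁴ ⇒ S = 4σT⁴/(1−a).
S = 4·5.67×10⁻⁸·5.907×10¹⁰/0.660.

S ≈ 20300 W/m²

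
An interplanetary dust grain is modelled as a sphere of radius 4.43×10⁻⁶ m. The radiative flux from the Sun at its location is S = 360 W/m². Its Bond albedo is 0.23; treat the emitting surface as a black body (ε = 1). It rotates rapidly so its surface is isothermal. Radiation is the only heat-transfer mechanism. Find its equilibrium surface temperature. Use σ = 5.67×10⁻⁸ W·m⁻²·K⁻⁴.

T ≈ 187 K

At equilibrium, absorbed power = emitted power.
Absorbing cross-section = πr² = 6.165×10⁻¹¹ m²; emitting surface = 4πr² = 2.466×10⁻¹⁰ m² (ratio 4).
(1−a)S·A_cross = εσ·A_surf·T⁴  ⇒  T⁴ = (1−a)S/(4σ).
T⁴ = 0.770·360/(4·5.67×10⁻⁸) = 1.222×10⁹ K⁴.
T = (1.222×10⁹)^(1/4).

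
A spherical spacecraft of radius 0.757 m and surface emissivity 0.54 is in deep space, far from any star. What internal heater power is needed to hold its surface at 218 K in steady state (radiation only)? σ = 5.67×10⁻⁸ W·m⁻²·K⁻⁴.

P ≈ 498 W

P = εσ·4πr²·T⁴.
4πr² = 7.201 m²; T⁴ = 2.259×10⁹ K⁴.
P = 0.54·5.67×10⁻⁸·7.201·2.259×10⁹.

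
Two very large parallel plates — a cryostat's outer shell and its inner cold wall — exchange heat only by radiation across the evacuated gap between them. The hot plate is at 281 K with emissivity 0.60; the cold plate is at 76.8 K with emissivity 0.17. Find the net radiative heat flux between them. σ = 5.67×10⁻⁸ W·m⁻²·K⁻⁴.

For two infinite grey parallel plates, q = σ(T₁⁴ − T₂⁴)/(1/ε₁ + 1/ε₂ − 1).
T₁⁴ − T₂⁴ = 6.235×10⁹ − 3.479×10⁷ = 6.200×10⁹ K⁴.
1/ε₁ + 1/ε₂ − 1 = 1.667 + 5.882 − 1 = 6.549.
q = 5.67×10⁻⁸ × 6.200×10⁹ / 6.549.

q ≈ 53.7 W/m²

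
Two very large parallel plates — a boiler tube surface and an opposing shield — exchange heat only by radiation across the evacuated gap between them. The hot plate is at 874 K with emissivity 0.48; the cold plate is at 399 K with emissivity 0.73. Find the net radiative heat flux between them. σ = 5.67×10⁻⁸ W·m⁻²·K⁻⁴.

For two infinite grey parallel plates, q = σ(T₁⁴ − T₂⁴)/(1/ε₁ + 1/ε₂ − 1).
T₁⁴ − T₂⁴ = 5.835×10¹¹ − 2.534×10¹⁰ = 5.582×10¹¹ K⁴.
1/ε₁ + 1/ε₂ − 1 = 2.083 + 1.370 − 1 = 2.453.
q = 5.67×10⁻⁸ × 5.582×10¹¹ / 2.453.

q ≈ 12900 W/m²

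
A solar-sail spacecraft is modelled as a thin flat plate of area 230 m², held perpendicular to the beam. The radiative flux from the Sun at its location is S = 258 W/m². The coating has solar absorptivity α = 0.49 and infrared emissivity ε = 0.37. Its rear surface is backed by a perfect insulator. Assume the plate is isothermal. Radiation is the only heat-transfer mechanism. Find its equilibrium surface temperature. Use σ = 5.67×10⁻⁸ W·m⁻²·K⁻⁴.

At equilibrium, absorbed power = emitted power.
Absorbing cross-section = A = 230.0 m²; emitting surface = A = 230.0 m² (ratio 1).
αS·A_cross = εσ·A_surf·T⁴  ⇒  T⁴ = αS/(ε·1σ).
T⁴ = 0.490·258/(0.37·1·5.67×10⁻⁸) = 6.026×10⁹ K⁴.
T = (6.026×10⁹)^(1/4).

T ≈ 279 K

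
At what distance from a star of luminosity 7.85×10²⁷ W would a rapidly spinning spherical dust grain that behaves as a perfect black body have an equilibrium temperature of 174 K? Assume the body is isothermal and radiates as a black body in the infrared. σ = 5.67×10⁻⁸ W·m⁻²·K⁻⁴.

d ≈ 1.73×10¹² m

For an isothermal black-emitting sphere, (1−a)S·πr² = σ·4πr²·T⁴ ⇒ S = 4σT⁴/(1−a).
S = 4·5.67×10⁻⁸·(174)⁴/1.00 = 207.9 W/m².
Flux falls as S = L/(4πd²), so d = √(L/(4πS)) = √(7.85×10²⁷/(4π·207.9)).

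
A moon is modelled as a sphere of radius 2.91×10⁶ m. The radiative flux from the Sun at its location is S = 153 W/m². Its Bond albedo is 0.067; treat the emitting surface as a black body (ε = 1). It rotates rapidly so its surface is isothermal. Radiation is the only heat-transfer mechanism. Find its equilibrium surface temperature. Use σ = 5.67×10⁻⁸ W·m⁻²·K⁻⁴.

T ≈ 158 K

At equilibrium, absorbed power = emitted power.
Absorbing cross-section = πr² = 2.660×10¹³ m²; emitting surface = 4πr² = 1.064×10¹⁴ m² (ratio 4).
(1−a)S·A_cross = εσ·A_surf·T⁴  ⇒  T⁴ = (1−a)S/(4σ).
T⁴ = 0.933·153/(4·5.67×10⁻⁸) = 6.294×10⁸ K⁴.
T = (6.294×10⁸)^(1/4).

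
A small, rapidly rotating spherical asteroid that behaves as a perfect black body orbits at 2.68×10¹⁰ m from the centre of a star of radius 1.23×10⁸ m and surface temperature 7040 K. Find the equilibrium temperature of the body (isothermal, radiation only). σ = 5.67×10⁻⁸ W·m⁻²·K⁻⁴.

The star's surface emits σT_*⁴; at distance d the flux is S = σT_*⁴(R_*/d)².
S = 5.67×10⁻⁸·(7040)⁴·(1.23×10⁸/2.68×10¹⁰)² = 2934 W/m².
For an isothermal sphere T⁴ = (1−a)S/(4σ) = 1.294×10¹⁰ K⁴.

T ≈ 337 K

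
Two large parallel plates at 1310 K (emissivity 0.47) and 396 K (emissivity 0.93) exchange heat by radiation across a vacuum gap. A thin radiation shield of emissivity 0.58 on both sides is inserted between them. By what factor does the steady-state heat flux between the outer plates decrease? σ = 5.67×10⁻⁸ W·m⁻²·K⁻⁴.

Without shield: q₀ = σΔ(T⁴)/(1/ε₁+1/ε₂−1) with denominator 2.203.
With shield the two gaps are in series; the resistances add: (1/ε₁+1/ε_s−1)+(1/ε_s+1/ε₂−1) = 2.852+1.799 = 4.651.
Heat-flux ratio q₀/q = 4.651/2.203.

factor ≈ 2.11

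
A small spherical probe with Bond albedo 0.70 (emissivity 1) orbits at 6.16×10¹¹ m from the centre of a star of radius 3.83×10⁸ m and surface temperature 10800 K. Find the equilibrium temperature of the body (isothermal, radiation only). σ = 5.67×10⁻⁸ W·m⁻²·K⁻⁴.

T ≈ 141 K

The star's surface emits σT_*⁴; at distance d the flux is S = σT_*⁴(R_*/d)².
S = 5.67×10⁻⁸·(10800)⁴·(3.83×10⁸/6.16×10¹¹)² = 298.2 W/m².
For an isothermal sphere T⁴ = (1−a)S/(4σ) = 3.945×10⁸ K⁴.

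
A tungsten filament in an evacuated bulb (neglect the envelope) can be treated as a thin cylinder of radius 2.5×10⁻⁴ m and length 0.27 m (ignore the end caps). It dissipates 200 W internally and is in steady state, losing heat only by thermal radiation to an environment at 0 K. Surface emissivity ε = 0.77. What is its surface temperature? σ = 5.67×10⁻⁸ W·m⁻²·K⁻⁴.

Steady state: internal power = radiated power, P = εσA T⁴.
Radiating area A = 2πrL = 4.241×10⁻⁴ m².
T⁴ = P/(εσA) = 200/(0.77·5.67×10⁻⁸·4.241×10⁻⁴) = 1.080×10¹³ K⁴.
T = (1.080×10¹³)^(1/4).

T ≈ 1810 K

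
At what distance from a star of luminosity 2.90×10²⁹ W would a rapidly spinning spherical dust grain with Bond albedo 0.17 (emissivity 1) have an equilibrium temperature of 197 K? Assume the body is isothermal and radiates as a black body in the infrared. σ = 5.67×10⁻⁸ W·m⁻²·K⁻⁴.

d ≈ 7.49×10¹² m

For an isothermal black-emitting sphere, (1−a)S·πr² = σ·4πr²·T⁴ ⇒ S = 4σT⁴/(1−a).
S = 4·5.67×10⁻⁸·(197)⁴/0.830 = 411.6 W/m².
Flux falls as S = L/(4πd²), so d = √(L/(4πS)) = √(2.90×10²⁹/(4π·411.6)).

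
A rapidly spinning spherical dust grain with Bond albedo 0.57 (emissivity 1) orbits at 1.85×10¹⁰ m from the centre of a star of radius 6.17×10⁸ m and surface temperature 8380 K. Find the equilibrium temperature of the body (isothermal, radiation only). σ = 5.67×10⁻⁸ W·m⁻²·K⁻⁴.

T ≈ 876 K

The star's surface emits σT_*⁴; at distance d the flux is S = σT_*⁴(R_*/d)².
S = 5.67×10⁻⁸·(8380)⁴·(6.17×10⁸/1.85×10¹⁰)² = 3.110×10⁵ W/m².
For an isothermal sphere T⁴ = (1−a)S/(4σ) = 5.897×10¹¹ K⁴.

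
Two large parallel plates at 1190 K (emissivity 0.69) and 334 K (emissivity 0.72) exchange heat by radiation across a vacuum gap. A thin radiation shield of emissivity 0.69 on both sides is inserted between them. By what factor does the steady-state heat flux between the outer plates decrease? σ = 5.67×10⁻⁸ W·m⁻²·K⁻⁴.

Without shield: q₀ = σΔ(T⁴)/(1/ε₁+1/ε₂−1) with denominator 1.838.
With shield the two gaps are in series; the resistances add: (1/ε₁+1/ε_s−1)+(1/ε_s+1/ε₂−1) = 1.899+1.838 = 3.737.
Heat-flux ratio q₀/q = 3.737/1.838.

factor ≈ 2.03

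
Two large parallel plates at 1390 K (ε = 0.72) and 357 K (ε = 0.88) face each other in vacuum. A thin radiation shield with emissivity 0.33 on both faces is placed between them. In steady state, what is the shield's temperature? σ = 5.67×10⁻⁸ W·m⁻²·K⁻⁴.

In steady state the net flux on the hot side equals that on the cold side.
σ(T₁⁴−T_s⁴)/D₁ = σ(T_s⁴−T₂⁴)/D₂, with D₁ = 1/ε₁+1/ε_s−1 = 3.419, D₂ = 1/ε_s+1/ε₂−1 = 3.167.
Solve for T_s⁴: T_s⁴ = (D₂·T₁⁴ + D₁·T₂⁴)/(D₁+D₂) = 1.803×10¹² K⁴.

T_s ≈ 1160 K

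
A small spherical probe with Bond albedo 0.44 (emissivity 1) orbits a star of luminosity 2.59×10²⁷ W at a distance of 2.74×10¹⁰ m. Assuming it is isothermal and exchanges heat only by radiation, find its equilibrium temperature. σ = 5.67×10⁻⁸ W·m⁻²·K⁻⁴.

First find the stellar flux at distance d: S = L/(4πd²) = 2.59×10²⁷/(4π·(2.74×10¹⁰)²) = 2.745×10⁵ W/m².
For an isothermal sphere, absorbed (1−a)S·πr² = emitted σ·4πr²·T⁴, so T⁴ = (1−a)S/(4σ).
T⁴ = 0.560·2.745×10⁵/(4·5.67×10⁻⁸) = 6.779×10¹¹ K⁴.

T ≈ 907 K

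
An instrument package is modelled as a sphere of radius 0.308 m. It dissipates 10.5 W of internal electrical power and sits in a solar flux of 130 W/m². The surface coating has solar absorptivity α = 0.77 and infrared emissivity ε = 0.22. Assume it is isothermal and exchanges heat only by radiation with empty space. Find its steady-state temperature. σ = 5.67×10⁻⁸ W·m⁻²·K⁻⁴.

At steady state, absorbed solar power + internal power = radiated power.
Absorbed: α·S·A_cross = 0.77·130·0.2980 = 29.83 W (cross-section πr²).
Total input = 29.83 + 10.5 = 40.33 W.
Radiated: εσ·A_surf·T⁴ with A_surf = 4πr² = 1.192 m².
T⁴ = 40.33/(0.22·5.67×10⁻⁸·1.192) = 2.712×10⁹ K⁴.

T ≈ 228 K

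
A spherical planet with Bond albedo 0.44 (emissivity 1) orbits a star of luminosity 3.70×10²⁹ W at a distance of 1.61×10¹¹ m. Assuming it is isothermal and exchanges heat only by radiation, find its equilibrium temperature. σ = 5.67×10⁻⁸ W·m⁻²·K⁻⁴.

T ≈ 1290 K

First find the stellar flux at distance d: S = L/(4πd²) = 3.70×10²⁹/(4π·(1.61×10¹¹)²) = 1.136×10⁶ W/m².
For an isothermal sphere, absorbed (1−a)S·πr² = emitted σ·4πr²·T⁴, so T⁴ = (1−a)S/(4σ).
T⁴ = 0.560·1.136×10⁶/(4·5.67×10⁻⁸) = 2.805×10¹² K⁴.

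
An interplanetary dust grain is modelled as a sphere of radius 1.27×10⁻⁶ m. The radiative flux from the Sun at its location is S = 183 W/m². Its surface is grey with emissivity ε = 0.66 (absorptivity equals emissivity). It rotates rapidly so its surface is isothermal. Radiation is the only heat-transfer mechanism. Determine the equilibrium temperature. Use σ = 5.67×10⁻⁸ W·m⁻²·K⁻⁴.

At equilibrium, absorbed power = emitted power.
Absorbing cross-section = πr² = 5.067×10⁻¹² m²; emitting surface = 4πr² = 2.027×10⁻¹¹ m² (ratio 4).
εS·A_cross = εσ·A_surf·T⁴  ⇒  T⁴ = S/(4σ)   (ε cancels).
T⁴ = 183/(4·5.67×10⁻⁸) = 8.069×10⁸ K⁴.
T = (8.069×10⁸)^(1/4).

T ≈ 169 K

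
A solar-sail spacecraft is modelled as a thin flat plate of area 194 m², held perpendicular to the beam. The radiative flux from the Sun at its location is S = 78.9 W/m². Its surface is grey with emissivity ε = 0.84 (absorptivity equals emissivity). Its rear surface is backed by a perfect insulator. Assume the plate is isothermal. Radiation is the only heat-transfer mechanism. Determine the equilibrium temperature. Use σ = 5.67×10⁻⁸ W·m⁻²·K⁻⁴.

At equilibrium, absorbed power = emitted power.
Absorbing cross-section = A = 194.0 m²; emitting surface = A = 194.0 m² (ratio 1).
εS·A_cross = εσ·A_surf·T⁴  ⇒  T⁴ = S/(1σ)   (ε cancels).
T⁴ = 78.9/(1·5.67×10⁻⁸) = 1.392×10⁹ K⁴.
T = (1.392×10⁹)^(1/4).

T ≈ 193 K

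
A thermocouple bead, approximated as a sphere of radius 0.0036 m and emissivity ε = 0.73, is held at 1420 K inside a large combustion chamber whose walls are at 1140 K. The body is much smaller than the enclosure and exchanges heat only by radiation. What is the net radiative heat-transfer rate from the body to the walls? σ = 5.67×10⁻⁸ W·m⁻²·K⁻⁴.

For a small grey body in a large enclosure: P_net = εσA(T_body⁴ − T_wall⁴).
A = 4πr² = 1.629×10⁻⁴ m²; T_body⁴ − T_wall⁴ = 4.066×10¹² − 1.689×10¹² = 2.377×10¹² K⁴.
|P_net| = 0.73·5.67×10⁻⁸·1.629×10⁻⁴·2.377×10¹².

P_net ≈ 16.0 W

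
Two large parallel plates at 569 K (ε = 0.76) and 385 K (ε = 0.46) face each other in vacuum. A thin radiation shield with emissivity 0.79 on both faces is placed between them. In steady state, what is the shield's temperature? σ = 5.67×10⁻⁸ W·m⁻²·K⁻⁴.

In steady state the net flux on the hot side equals that on the cold side.
σ(T₁⁴−T_s⁴)/D₁ = σ(T_s⁴−T₂⁴)/D₂, with D₁ = 1/ε₁+1/ε_s−1 = 1.582, D₂ = 1/ε_s+1/ε₂−1 = 2.440.
Solve for T_s⁴: T_s⁴ = (D₂·T₁⁴ + D₁·T₂⁴)/(D₁+D₂) = 7.224×10¹⁰ K⁴.

T_s ≈ 518 K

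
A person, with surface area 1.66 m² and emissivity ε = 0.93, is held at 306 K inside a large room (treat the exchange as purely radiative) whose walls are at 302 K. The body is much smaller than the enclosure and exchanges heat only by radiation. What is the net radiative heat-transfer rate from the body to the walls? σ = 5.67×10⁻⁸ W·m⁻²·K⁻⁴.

For a small grey body in a large enclosure: P_net = εσA(T_body⁴ − T_wall⁴).
A = 1.66 m²; T_body⁴ − T_wall⁴ = 8.768×10⁹ − 8.318×10⁹ = 4.495×10⁸ K⁴.
|P_net| = 0.93·5.67×10⁻⁸·1.660·4.495×10⁸.

P_net ≈ 39.3 W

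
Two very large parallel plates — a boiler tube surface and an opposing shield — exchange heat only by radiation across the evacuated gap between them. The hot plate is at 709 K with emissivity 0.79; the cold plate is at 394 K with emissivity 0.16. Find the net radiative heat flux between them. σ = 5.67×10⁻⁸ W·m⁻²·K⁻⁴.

For two infinite grey parallel plates, q = σ(T₁⁴ − T₂⁴)/(1/ε₁ + 1/ε₂ − 1).
T₁⁴ − T₂⁴ = 2.527×10¹¹ − 2.410×10¹⁰ = 2.286×10¹¹ K⁴.
1/ε₁ + 1/ε₂ − 1 = 1.266 + 6.250 − 1 = 6.516.
q = 5.67×10⁻⁸ × 2.286×10¹¹ / 6.516.

q ≈ 1990 W/m²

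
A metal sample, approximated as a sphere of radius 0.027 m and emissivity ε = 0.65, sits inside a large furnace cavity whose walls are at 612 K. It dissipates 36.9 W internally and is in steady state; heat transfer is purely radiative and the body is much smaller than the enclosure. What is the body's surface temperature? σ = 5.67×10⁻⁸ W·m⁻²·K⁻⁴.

For a small grey body in a large enclosure, net radiated power = εσA(T⁴ − T_w⁴).
Steady state: P = εσA(T⁴ − T_w⁴) with A = 4πr² = 0.009161 m².
T⁴ = P/(εσA) + T_w⁴ = 36.9/(0.65·5.67×10⁻⁸·0.009161) + (612)⁴
    = 1.093×10¹¹ + 1.403×10¹¹ = 2.496×10¹¹ K⁴.

T ≈ 707 K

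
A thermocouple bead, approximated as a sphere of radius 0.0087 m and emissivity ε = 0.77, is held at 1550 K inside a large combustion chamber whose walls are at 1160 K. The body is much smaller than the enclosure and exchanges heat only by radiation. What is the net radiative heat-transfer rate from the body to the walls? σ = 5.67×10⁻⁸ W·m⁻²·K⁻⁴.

P_net ≈ 165 W

For a small grey body in a large enclosure: P_net = εσA(T_body⁴ − T_wall⁴).
A = 4πr² = 9.511×10⁻⁴ m²; T_body⁴ − T_wall⁴ = 5.772×10¹² − 1.811×10¹² = 3.961×10¹² K⁴.
|P_net| = 0.77·5.67×10⁻⁸·9.511×10⁻⁴·3.961×10¹².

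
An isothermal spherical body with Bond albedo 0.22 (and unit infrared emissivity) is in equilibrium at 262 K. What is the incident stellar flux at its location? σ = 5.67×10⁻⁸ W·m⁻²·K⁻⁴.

S ≈ 1370 W/m²

(1−a)S·πr² = σ·4πr²·T⁴ ⇒ S = 4σT⁴/(1−a).
S = 4·5.67×10⁻⁸·4.712×10⁹/0.780.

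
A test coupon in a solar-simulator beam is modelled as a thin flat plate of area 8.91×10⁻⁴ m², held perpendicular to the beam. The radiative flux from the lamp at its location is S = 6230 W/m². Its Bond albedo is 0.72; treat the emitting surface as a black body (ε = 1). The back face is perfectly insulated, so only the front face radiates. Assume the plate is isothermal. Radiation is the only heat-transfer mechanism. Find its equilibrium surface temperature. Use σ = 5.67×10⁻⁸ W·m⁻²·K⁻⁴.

At equilibrium, absorbed power = emitted power.
Absorbing cross-section = A = 8.910×10⁻⁴ m²; emitting surface = A = 8.910×10⁻⁴ m² (ratio 1).
(1−a)S·A_cross = εσ·A_surf·T⁴  ⇒  T⁴ = (1−a)S/(1σ).
T⁴ = 0.280·6230/(1·5.67×10⁻⁸) = 3.077×10¹⁰ K⁴.
T = (3.077×10¹⁰)^(1/4).

T ≈ 419 K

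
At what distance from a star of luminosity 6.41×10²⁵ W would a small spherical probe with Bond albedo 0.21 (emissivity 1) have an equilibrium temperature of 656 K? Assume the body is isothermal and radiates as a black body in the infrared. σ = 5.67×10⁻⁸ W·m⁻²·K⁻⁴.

For an isothermal black-emitting sphere, (1−a)S·πr² = σ·4πr²·T⁴ ⇒ S = 4σT⁴/(1−a).
S = 4·5.67×10⁻⁸·(656)⁴/0.790 = 53170 W/m².
Flux falls as S = L/(4πd²), so d = √(L/(4πS)) = √(6.41×10²⁵/(4π·53170)).

d ≈ 9.80×10⁹ m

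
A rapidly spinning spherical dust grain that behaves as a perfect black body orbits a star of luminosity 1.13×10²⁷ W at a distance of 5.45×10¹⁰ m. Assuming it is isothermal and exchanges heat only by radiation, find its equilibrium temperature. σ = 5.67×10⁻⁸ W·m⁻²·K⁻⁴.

First find the stellar flux at distance d: S = L/(4πd²) = 1.13×10²⁷/(4π·(5.45×10¹⁰)²) = 30270 W/m².
For an isothermal sphere, absorbed (1−a)S·πr² = emitted σ·4πr²·T⁴, so T⁴ = (1−a)S/(4σ).
T⁴ = 1.00·30270/(4·5.67×10⁻⁸) = 1.335×10¹¹ K⁴.

T ≈ 604 K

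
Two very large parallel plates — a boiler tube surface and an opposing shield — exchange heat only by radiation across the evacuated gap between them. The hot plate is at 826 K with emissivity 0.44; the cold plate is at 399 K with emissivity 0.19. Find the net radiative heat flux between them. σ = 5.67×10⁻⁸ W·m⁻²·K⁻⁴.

For two infinite grey parallel plates, q = σ(T₁⁴ − T₂⁴)/(1/ε₁ + 1/ε₂ − 1).
T₁⁴ − T₂⁴ = 4.655×10¹¹ − 2.534×10¹⁰ = 4.402×10¹¹ K⁴.
1/ε₁ + 1/ε₂ − 1 = 2.273 + 5.263 − 1 = 6.536.
q = 5.67×10⁻⁸ × 4.402×10¹¹ / 6.536.

q ≈ 3820 W/m²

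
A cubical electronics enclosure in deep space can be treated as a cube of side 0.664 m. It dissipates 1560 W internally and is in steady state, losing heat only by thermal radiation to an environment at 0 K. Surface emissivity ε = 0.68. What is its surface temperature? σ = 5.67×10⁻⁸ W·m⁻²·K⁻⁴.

T ≈ 352 K

Steady state: internal power = radiated power, P = εσA T⁴.
Radiating area A = 6L² = 2.645 m².
T⁴ = P/(εσA) = 1560/(0.68·5.67×10⁻⁸·2.645) = 1.529×10¹⁰ K⁴.
T = (1.529×10¹⁰)^(1/4).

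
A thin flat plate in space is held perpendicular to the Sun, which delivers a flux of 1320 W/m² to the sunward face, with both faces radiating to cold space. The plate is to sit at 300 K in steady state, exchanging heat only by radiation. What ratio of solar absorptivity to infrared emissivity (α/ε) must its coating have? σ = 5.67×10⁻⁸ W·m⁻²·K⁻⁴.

α/ε ≈ 0.696

Balance: αS·A = εσ·2A·T⁴ ⇒ α/ε = 2σT⁴/S.
α/ε = 2·5.67×10⁻⁸·(300)⁴/1320 = 2·5.67×10⁻⁸·8.100×10⁹/1320.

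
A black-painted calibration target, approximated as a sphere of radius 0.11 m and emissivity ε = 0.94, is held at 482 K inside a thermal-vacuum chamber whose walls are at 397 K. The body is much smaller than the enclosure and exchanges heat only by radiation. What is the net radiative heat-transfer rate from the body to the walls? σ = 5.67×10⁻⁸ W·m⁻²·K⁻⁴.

P_net ≈ 236 W

For a small grey body in a large enclosure: P_net = εσA(T_body⁴ − T_wall⁴).
A = 4πr² = 0.1521 m²; T_body⁴ − T_wall⁴ = 5.397×10¹⁰ − 2.484×10¹⁰ = 2.913×10¹⁰ K⁴.
|P_net| = 0.94·5.67×10⁻⁸·0.1521·2.913×10¹⁰.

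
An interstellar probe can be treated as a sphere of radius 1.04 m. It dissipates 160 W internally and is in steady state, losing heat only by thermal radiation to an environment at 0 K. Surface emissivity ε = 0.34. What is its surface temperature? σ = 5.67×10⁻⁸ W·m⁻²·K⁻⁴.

Steady state: internal power = radiated power, P = εσA T⁴.
Radiating area A = 4πr² = 13.59 m².
T⁴ = P/(εσA) = 160/(0.34·5.67×10⁻⁸·13.59) = 6.106×10⁸ K⁴.
T = (6.106×10⁸)^(1/4).

T ≈ 157 K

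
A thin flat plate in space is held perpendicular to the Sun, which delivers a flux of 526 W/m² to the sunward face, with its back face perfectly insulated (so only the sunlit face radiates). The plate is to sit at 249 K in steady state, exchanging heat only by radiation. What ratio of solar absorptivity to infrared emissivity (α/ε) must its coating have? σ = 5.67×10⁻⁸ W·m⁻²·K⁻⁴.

Balance: αS·A = εσ·1A·T⁴ ⇒ α/ε = σT⁴/S.
α/ε = 5.67×10⁻⁸·(249)⁴/526 = 5.67×10⁻⁸·3.844×10⁹/526.

α/ε ≈ 0.414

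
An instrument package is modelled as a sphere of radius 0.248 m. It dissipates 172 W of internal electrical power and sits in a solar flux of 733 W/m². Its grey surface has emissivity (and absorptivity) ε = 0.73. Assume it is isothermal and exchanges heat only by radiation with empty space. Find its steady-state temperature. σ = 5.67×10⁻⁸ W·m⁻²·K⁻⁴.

At steady state, absorbed solar power + internal power = radiated power.
Absorbed: α·S·A_cross = 0.73·733·0.1932 = 103.4 W (cross-section πr²).
Total input = 103.4 + 172 = 275.4 W.
Radiated: εσ·A_surf·T⁴ with A_surf = 4πr² = 0.7729 m².
T⁴ = 275.4/(0.73·5.67×10⁻⁸·0.7729) = 8.609×10⁹ K⁴.

T ≈ 305 K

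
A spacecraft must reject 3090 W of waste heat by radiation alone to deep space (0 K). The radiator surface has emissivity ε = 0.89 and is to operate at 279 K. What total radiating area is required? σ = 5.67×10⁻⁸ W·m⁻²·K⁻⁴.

A ≈ 10.1 m²

P = εσA T⁴ ⇒ A = P/(εσT⁴).
T⁴ = 6.059×10⁹ K⁴.
A = 3090/(0.89 × 5.67×10⁻⁸ × 6.059×10⁹).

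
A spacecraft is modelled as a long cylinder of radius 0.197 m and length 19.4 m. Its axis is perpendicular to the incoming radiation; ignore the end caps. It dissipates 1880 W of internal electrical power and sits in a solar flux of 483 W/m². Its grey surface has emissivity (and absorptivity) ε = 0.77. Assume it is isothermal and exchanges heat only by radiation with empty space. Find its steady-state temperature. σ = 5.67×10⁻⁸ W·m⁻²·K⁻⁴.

T ≈ 259 K

At steady state, absorbed solar power + internal power = radiated power.
Absorbed: α·S·A_cross = 0.77·483·7.644 = 2843 W (cross-section 2rL).
Total input = 2843 + 1880 = 4723 W.
Radiated: εσ·A_surf·T⁴ with A_surf = 2πrL = 24.01 m².
T⁴ = 4723/(0.77·5.67×10⁻⁸·24.01) = 4.505×10⁹ K⁴.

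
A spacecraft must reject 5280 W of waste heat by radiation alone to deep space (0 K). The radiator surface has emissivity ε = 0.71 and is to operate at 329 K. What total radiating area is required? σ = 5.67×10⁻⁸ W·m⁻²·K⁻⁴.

A ≈ 11.2 m²

P = εσA T⁴ ⇒ A = P/(εσT⁴).
T⁴ = 1.172×10¹⁰ K⁴.
A = 5280/(0.71 × 5.67×10⁻⁸ × 1.172×10¹⁰).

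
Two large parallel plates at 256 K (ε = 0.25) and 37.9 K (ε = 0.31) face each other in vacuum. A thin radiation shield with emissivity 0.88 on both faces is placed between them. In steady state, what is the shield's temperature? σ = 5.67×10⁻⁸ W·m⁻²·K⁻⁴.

T_s ≈ 210 K

In steady state the net flux on the hot side equals that on the cold side.
σ(T₁⁴−T_s⁴)/D₁ = σ(T_s⁴−T₂⁴)/D₂, with D₁ = 1/ε₁+1/ε_s−1 = 4.136, D₂ = 1/ε_s+1/ε₂−1 = 3.362.
Solve for T_s⁴: T_s⁴ = (D₂·T₁⁴ + D₁·T₂⁴)/(D₁+D₂) = 1.927×10⁹ K⁴.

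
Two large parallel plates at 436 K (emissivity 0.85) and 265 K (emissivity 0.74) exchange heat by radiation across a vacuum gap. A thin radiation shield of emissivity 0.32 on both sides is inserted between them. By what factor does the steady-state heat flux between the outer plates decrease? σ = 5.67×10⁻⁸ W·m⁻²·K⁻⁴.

factor ≈ 4.44

Without shield: q₀ = σΔ(T⁴)/(1/ε₁+1/ε₂−1) with denominator 1.528.
With shield the two gaps are in series; the resistances add: (1/ε₁+1/ε_s−1)+(1/ε_s+1/ε₂−1) = 3.301+3.476 = 6.778.
Heat-flux ratio q₀/q = 6.778/1.528.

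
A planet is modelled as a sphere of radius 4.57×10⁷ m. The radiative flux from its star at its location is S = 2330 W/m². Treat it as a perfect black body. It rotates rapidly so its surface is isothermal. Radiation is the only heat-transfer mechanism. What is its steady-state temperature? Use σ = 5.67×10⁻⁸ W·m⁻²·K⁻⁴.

T ≈ 318 K

At equilibrium, absorbed power = emitted power.
Absorbing cross-section = πr² = 6.561×10¹⁵ m²; emitting surface = 4πr² = 2.624×10¹⁶ m² (ratio 4).
S·A_cross = εσ·A_surf·T⁴  ⇒  T⁴ = S/(4σ).
T⁴ = 1.00·2330/(4·5.67×10⁻⁸) = 1.027×10¹⁰ K⁴.
T = (1.027×10¹⁰)^(1/4).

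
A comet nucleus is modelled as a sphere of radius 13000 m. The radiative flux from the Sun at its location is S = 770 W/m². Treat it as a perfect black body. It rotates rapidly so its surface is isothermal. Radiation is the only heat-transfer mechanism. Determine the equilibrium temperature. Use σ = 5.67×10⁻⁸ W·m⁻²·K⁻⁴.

T ≈ 241 K

At equilibrium, absorbed power = emitted power.
Absorbing cross-section = πr² = 5.309×10⁸ m²; emitting surface = 4πr² = 2.124×10⁹ m² (ratio 4).
S·A_cross = εσ·A_surf·T⁴  ⇒  T⁴ = S/(4σ).
T⁴ = 1.00·770/(4·5.67×10⁻⁸) = 3.395×10⁹ K⁴.
T = (3.395×10⁹)^(1/4).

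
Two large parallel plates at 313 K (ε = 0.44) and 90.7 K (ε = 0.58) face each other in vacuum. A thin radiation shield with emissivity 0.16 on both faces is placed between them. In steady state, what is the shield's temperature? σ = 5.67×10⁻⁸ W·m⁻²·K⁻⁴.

T_s ≈ 261 K

In steady state the net flux on the hot side equals that on the cold side.
σ(T₁⁴−T_s⁴)/D₁ = σ(T_s⁴−T₂⁴)/D₂, with D₁ = 1/ε₁+1/ε_s−1 = 7.523, D₂ = 1/ε_s+1/ε₂−1 = 6.974.
Solve for T_s⁴: T_s⁴ = (D₂·T₁⁴ + D₁·T₂⁴)/(D₁+D₂) = 4.652×10⁹ K⁴.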